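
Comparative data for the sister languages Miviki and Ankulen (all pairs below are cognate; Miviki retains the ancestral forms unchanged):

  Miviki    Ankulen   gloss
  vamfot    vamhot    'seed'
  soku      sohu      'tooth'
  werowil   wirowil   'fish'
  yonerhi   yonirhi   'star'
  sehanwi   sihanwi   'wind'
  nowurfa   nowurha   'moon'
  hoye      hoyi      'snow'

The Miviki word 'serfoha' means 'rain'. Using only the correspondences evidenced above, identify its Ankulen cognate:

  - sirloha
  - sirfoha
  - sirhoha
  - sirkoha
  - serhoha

sirhoha

werowil ~ wirowil, yonerhi ~ yonirhi — Miviki e corresponds to Ankulen i after a consonant, before r.
vamfot ~ vamhot — Miviki f corresponds to Ankulen h after a consonant, before a back vowel.
Applying these to Miviki 'serfoha':
  serfoha → sirfoha   (e→i after a consonant, before r)
  sirfoha → sirhoha   (f→h after a consonant, before a back vowel)
So the Ankulen cognate is 'sirhoha'.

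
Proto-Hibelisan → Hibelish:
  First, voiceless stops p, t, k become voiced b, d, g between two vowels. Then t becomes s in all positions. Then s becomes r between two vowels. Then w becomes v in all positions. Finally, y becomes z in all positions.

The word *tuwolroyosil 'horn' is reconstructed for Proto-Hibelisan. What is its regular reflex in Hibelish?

Hibelish: *tuwolroyosil
  tuwolroyosil (rule 1 does not apply)
  tuwolroyosil → suwolroyosil   [unconditioned shift]
  suwolroyosil → suwolroyoril   [rhotacism]
  suwolroyoril → suvolroyoril   [unconditioned shift]
  suvolroyoril → suvolrozoril   [unconditioned shift]
  giving Hibelish suvolrozoril.

suvolrozoril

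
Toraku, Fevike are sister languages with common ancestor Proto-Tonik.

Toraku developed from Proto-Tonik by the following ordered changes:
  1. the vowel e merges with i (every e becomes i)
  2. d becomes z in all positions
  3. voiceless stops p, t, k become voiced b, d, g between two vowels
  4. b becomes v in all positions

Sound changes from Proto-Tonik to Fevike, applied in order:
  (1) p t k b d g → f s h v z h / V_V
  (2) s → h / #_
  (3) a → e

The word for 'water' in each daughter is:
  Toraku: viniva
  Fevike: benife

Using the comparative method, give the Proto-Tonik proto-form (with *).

*benipa

Position 2: Toraku has i, Fevike has e. Taking the neighbouring segments as reconstructed: Toraku i could go back to *e or *i; Fevike e could go back to *a or *e — the one source consistent with every daughter is *e.
Position 6: Toraku has a, Fevike has e. Toraku preserves a here (none of its changes turn any other segment into a), so the proto-segment is *a.
This points to *benipa. Verify forward in each daughter:
Toraku: *benipa > binipa > biniba > viniva  (by vowel merger, intervocalic voicing, unconditioned shift)
Fevike: *benipa
  benipa → benifa   [intervocalic lenition]
  benifa (rule 2 does not apply)
  benifa → benife   [vowel merger]
  giving Fevike benife.
No other proto-form is consistent with every reflex, so the reconstruction is *benipa.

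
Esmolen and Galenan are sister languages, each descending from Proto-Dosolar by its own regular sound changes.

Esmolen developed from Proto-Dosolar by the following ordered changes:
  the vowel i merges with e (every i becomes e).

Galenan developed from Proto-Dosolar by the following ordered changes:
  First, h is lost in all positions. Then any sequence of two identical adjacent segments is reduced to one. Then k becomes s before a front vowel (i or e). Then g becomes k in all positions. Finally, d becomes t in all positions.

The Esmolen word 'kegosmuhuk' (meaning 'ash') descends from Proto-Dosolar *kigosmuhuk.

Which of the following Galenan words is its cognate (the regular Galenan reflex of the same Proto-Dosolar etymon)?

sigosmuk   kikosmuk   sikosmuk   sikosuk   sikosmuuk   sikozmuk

sikosmuk

Galenan: *kigosmuhuk > kigosmuuk > kigosmuk > sigosmuk > sikosmuk  (by h-loss, degemination, palatalisation, unconditioned shift)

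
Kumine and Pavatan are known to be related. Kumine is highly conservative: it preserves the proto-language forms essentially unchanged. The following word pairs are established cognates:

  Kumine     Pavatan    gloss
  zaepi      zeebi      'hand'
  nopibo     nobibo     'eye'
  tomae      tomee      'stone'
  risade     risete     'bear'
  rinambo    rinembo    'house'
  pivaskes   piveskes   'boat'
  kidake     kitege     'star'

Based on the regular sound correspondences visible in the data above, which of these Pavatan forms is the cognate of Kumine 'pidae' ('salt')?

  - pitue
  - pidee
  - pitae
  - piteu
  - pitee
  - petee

pitee

kidake ~ kitege — Kumine d corresponds to Pavatan t between vowels (before a back vowel).
zaepi ~ zeebi, tomae ~ tomee — Kumine a corresponds to Pavatan e after a consonant, before a front vowel.
Applying these to Kumine 'pidae':
  pidae → pitae   (d→t between vowels (before a back vowel))
  pitae → pitee   (a→e after a consonant, before a front vowel)
So the Pavatan cognate is 'pitee'.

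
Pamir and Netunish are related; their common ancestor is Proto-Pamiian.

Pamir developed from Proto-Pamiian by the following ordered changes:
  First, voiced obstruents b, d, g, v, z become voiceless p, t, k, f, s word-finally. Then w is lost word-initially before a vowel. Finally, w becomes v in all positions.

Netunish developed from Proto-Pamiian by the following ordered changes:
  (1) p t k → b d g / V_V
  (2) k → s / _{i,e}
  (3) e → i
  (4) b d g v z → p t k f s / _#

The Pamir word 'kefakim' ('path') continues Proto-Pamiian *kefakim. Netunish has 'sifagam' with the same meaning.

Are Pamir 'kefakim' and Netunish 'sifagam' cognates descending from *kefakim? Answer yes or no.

Derive the expected Netunish reflex of *kefakim:
Netunish: start from *kefakim.
  rule 1 (intervocalic voicing): kefakim → kefagim
  rule 2 (palatalisation): kefagim → sefagim
  rule 3 (vowel merger): sefagim → sifagim
  rule 4: no change — sifagim
  ⇒ Netunish sifagim
The regular Netunish reflex would be 'sifagim', but the attested form is 'sifagam'. The correspondence is irregular, so they are not cognates (the Netunish form has a different source).

no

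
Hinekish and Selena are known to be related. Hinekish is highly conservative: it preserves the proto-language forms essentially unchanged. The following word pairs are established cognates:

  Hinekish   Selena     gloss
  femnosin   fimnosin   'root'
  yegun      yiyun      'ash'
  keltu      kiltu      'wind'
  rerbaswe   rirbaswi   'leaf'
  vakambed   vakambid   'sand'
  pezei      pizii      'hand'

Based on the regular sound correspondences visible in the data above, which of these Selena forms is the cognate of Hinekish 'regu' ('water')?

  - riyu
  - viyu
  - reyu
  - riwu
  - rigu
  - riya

yegun ~ yiyun, keltu ~ kiltu — Hinekish e corresponds to Selena i after a consonant, before a consonant other than r, m, n, p, b, f, v.
yegun ~ yiyun — Hinekish g corresponds to Selena y between vowels (before a back vowel).
Applying these to Hinekish 'regu':
  regu → rigu   (e→i after a consonant, before a consonant other than r, m, n, p, b, f, v)
  rigu → riyu   (g→y between vowels (before a back vowel))
So the Selena cognate is 'riyu'.

riyu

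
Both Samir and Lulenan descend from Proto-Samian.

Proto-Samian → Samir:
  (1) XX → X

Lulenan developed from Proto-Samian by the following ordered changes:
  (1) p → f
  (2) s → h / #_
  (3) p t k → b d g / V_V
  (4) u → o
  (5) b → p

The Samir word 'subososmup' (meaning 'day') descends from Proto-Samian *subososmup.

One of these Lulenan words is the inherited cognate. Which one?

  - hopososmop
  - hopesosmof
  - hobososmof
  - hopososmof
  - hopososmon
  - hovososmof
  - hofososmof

Lulenan: start from *subososmup.
  rule 1 (unconditioned shift): subososmup → subososmuf
  rule 2 (debuccalisation): subososmuf → hubososmuf
  rule 3: no change — hubososmuf
  rule 4 (vowel merger): hubososmuf → hobososmof
  rule 5 (unconditioned shift): hobososmof → hopososmof
  ⇒ Lulenan hopososmof

hopososmof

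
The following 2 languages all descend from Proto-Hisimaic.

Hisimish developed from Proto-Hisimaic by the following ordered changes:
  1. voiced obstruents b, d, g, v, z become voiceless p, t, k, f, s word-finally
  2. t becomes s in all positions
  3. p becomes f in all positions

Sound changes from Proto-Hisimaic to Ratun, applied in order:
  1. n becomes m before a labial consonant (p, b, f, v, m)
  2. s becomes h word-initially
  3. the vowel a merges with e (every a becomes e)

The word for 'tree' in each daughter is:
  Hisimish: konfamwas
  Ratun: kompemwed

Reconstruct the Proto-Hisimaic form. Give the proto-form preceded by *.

*konpamwad

Position 5: Hisimish has a, Ratun has e. Hisimish preserves a here (none of its changes turn any other segment into a), so the proto-segment is *a.
Position 3: Hisimish has n, Ratun has m. Hisimish preserves n here (none of its changes turn any other segment into n), so the proto-segment is *n.
Verify the candidate proto-form against each daughter:
Hisimish: *konpamwad
  konpamwad → konpamwat   [final devoicing]
  konpamwat → konpamwas   [unconditioned shift]
  konpamwas → konfamwas   [unconditioned shift]
  giving Hisimish konfamwas.
Ratun: start from *konpamwad.
  rule 1 (nasal place assimilation): konpamwad → kompamwad
  rule 2: no change — kompamwad
  rule 3 (vowel merger): kompamwad → kompemwed
  ⇒ Ratun kompemwed
Only *konpamwad yields all of Hisimish konfamwas, Ratun kompemwed.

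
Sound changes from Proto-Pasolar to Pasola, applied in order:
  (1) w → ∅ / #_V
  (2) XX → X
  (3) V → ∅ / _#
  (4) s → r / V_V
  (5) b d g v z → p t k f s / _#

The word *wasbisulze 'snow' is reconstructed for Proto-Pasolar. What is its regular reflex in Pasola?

Pasola: *wasbisulze > asbisulze > asbisulz > asbirulz > asbiruls  (by glide loss, apocope, rhotacism, final devoicing)

asbiruls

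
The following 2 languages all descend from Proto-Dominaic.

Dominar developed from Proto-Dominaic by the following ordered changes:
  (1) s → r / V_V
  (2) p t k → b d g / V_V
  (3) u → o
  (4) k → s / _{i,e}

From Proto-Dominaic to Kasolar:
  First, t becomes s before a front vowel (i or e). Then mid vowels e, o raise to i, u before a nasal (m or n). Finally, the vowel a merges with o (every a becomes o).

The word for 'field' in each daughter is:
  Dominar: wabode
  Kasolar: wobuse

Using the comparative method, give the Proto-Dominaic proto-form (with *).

*wabute

Position 5: Dominar has d, Kasolar has s. Taking the neighbouring segments as reconstructed: Dominar d could go back to *t or *d; Kasolar s could go back to *t or *s — the one source consistent with every daughter is *t.
Position 4: Dominar has o, Kasolar has u. Taking the neighbouring segments as reconstructed: Dominar o could go back to *o or *u; Kasolar u can only go back to *u — the one source consistent with every daughter is *u.
Verify the candidate proto-form against each daughter:
Dominar: start from *wabute.
  rule 1: no change — wabute
  rule 2 (intervocalic voicing): wabute → wabude
  rule 3 (vowel merger): wabude → wabode
  rule 4: no change — wabode
  ⇒ Dominar wabode
Kasolar: start from *wabute.
  rule 1 (palatalisation): wabute → wabuse
  rule 2: no change — wabuse
  rule 3 (vowel merger): wabuse → wobuse
  ⇒ Kasolar wobuse
No other proto-form is consistent with every reflex, so the reconstruction is *wabute.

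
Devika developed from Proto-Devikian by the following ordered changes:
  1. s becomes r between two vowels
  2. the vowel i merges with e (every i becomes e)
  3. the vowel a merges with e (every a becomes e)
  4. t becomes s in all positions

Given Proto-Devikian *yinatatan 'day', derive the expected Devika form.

yenesesen

Devika: *yinatatan > yenatatan > yeneteten > yenesesen  (by vowel merger, vowel merger, unconditioned shift)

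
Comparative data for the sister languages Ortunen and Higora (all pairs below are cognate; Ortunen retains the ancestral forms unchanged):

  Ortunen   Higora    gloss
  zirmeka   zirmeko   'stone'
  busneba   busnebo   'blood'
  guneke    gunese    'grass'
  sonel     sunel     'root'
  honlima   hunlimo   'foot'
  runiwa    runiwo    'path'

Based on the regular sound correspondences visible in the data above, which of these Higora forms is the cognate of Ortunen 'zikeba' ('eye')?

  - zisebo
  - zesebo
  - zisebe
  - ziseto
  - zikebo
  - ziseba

zisebo

guneke ~ gunese — Ortunen k corresponds to Higora s between vowels (before a front vowel).
zirmeka ~ zirmeko, busneba ~ busnebo — Ortunen a corresponds to Higora o word-finally.
Applying these to Ortunen 'zikeba':
  zikeba → ziseba   (k→s between vowels (before a front vowel))
  ziseba → zisebo   (a→o word-finally)
So the Higora cognate is 'zisebo'.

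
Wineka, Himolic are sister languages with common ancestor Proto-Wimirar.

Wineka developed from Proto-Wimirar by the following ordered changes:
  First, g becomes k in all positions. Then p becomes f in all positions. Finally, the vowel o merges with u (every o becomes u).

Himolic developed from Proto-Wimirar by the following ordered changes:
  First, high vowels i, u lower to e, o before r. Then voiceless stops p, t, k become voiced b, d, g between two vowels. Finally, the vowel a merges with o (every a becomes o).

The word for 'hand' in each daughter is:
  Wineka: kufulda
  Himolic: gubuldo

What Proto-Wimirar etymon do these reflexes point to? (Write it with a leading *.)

*gupulda

Position 3: Wineka has f, Himolic has b. Taking the neighbouring segments as reconstructed: Wineka f could go back to *p or *f; Himolic b could go back to *p or *b — the one source consistent with every daughter is *p.
Position 7: Wineka has a, Himolic has o. Wineka preserves a here (none of its changes turn any other segment into a), so the proto-segment is *a.
Verify the candidate proto-form against each daughter:
Wineka: start from *gupulda.
  rule 1 (unconditioned shift): gupulda → kupulda
  rule 2 (unconditioned shift): kupulda → kufulda
  rule 3: no change — kufulda
  ⇒ Wineka kufulda
Himolic: *gupulda
  gupulda (rule 1 does not apply)
  gupulda → gubulda   [intervocalic voicing]
  gubulda → gubuldo   [vowel merger]
  giving Himolic gubuldo.
*gupulda is the unique common source.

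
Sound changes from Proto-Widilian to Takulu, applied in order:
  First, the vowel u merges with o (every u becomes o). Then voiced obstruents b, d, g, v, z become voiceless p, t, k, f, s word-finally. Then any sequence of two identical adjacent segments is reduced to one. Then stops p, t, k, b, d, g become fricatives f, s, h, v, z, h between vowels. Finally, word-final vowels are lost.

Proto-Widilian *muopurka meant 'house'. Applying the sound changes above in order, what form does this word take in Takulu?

Takulu: *muopurka
  muopurka → mooporka   [vowel merger]
  mooporka (rule 2 does not apply)
  mooporka → moporka   [degemination]
  moporka → moforka   [intervocalic lenition]
  moforka → mofork   [apocope]
  giving Takulu mofork.

mofork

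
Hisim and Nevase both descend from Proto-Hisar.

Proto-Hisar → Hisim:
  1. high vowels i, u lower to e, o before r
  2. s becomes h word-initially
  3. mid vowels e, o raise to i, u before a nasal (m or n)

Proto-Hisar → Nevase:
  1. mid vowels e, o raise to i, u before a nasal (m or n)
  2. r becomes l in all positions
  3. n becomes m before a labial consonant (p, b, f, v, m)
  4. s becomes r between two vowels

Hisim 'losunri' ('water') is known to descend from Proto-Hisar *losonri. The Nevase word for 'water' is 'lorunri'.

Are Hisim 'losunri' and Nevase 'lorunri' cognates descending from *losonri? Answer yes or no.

Derive the expected Nevase reflex of *losonri:
Nevase: *losonri > losunri > losunli > lorunli  (by pre-nasal raising, unconditioned shift, rhotacism)
The regular Nevase reflex would be 'lorunli', but the attested form is 'lorunri'. The correspondence is irregular, so they are not cognates (the Nevase form has a different source).

no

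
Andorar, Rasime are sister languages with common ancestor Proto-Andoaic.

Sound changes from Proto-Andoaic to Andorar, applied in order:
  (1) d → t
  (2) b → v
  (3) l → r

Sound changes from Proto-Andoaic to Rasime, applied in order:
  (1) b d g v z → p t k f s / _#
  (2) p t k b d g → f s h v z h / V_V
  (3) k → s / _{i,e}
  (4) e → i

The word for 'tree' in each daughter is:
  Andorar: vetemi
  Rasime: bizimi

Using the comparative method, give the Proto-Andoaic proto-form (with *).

*bedemi

Position 3: Andorar has t, Rasime has z. Taking the neighbouring segments as reconstructed: Andorar t could go back to *t or *d; Rasime z could go back to *d or *z — the one source consistent with every daughter is *d.
Position 1: Andorar has v, Rasime has b. Rasime preserves b here (none of its changes turn any other segment into b), so the proto-segment is *b.
This points to *bedemi. Verify forward in each daughter:
Andorar: start from *bedemi.
  rule 1 (unconditioned shift): bedemi → betemi
  rule 2 (unconditioned shift): betemi → vetemi
  rule 3: no change — vetemi
  ⇒ Andorar vetemi
Rasime: start from *bedemi.
  rule 1: no change — bedemi
  rule 2 (intervocalic lenition): bedemi → bezemi
  rule 3: no change — bezemi
  rule 4 (vowel merger): bezemi → bizimi
  ⇒ Rasime bizimi
No other proto-form is consistent with every reflex, so the reconstruction is *bedemi.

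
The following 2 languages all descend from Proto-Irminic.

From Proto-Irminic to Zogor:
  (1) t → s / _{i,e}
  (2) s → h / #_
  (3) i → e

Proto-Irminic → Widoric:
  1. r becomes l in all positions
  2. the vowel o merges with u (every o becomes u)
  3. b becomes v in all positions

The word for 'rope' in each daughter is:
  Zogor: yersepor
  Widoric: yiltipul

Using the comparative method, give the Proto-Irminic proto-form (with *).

Position 7: Zogor has o, Widoric has u. Zogor preserves o here (none of its changes turn any other segment into o), so the proto-segment is *o.
Position 4: Zogor has s, Widoric has t. Widoric preserves t here (none of its changes turn any other segment into t), so the proto-segment is *t.
Position 3: Zogor has r, Widoric has l. Zogor preserves r here (none of its changes turn any other segment into r), so the proto-segment is *r.
Continuing position by position gives *yirtipor; check it forward:
Zogor: start from *yirtipor.
  rule 1 (palatalisation): yirtipor → yirsipor
  rule 2: no change — yirsipor
  rule 3 (vowel merger): yirsipor → yersepor
  ⇒ Zogor yersepor
Widoric: *yirtipor
  yirtipor → yiltipol   [unconditioned shift]
  yiltipol → yiltipul   [vowel merger]
  yiltipul (rule 3 does not apply)
  giving Widoric yiltipul.
*yirtipor is the unique common source.

*yirtipor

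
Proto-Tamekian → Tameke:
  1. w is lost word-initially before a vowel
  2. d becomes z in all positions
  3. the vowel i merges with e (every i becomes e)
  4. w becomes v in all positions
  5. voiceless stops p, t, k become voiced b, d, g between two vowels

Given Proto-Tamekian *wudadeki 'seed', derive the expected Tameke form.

uzazege

Tameke: start from *wudadeki.
  rule 1 (glide loss): wudadeki → udadeki
  rule 2 (unconditioned shift): udadeki → uzazeki
  rule 3 (vowel merger): uzazeki → uzazeke
  rule 4: no change — uzazeke
  rule 5 (intervocalic voicing): uzazeke → uzazege
  ⇒ Tameke uzazege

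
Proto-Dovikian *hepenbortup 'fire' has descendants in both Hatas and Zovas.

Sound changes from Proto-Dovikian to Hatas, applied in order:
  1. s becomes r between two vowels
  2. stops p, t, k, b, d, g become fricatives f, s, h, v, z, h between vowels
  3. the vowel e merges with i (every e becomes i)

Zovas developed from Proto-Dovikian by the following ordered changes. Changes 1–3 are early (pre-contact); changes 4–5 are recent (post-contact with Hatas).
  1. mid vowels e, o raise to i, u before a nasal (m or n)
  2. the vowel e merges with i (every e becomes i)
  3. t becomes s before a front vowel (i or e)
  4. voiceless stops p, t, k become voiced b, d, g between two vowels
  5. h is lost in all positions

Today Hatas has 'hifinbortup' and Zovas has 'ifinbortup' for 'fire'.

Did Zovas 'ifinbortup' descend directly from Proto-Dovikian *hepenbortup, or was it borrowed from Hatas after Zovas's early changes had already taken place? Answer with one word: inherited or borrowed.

If inherited, *hepenbortup would pass through all of Zovas's changes:
Zovas: *hepenbortup > hepinbortup > hipinbortup > hibinbortup > ibinbortup  (by pre-nasal raising, vowel merger, intervocalic voicing, h-loss)
If borrowed from Hatas 'hifinbortup' after the early changes, it would undergo only the recent ones:
  rule 4 (intervocalic voicing): no change (hifinbortup)
  rule 5 (h-loss): hifinbortup → ifinbortup
  ⇒ as a loan: ifinbortup
Zovas 'ifinbortup' matches the loan outcome 'ifinbortup', not the inherited 'ibinbortup' — it skipped the early Zovas changes, so it was borrowed from Hatas.

borrowed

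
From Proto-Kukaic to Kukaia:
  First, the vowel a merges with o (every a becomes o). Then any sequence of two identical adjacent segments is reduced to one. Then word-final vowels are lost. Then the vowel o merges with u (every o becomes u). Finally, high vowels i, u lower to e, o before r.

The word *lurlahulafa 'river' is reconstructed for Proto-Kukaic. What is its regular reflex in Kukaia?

Kukaia: *lurlahulafa > lurlohulofo > lurlohulof > lurluhuluf > lorluhuluf  (by vowel merger, apocope, vowel merger, pre-rhotic lowering)

lorluhuluf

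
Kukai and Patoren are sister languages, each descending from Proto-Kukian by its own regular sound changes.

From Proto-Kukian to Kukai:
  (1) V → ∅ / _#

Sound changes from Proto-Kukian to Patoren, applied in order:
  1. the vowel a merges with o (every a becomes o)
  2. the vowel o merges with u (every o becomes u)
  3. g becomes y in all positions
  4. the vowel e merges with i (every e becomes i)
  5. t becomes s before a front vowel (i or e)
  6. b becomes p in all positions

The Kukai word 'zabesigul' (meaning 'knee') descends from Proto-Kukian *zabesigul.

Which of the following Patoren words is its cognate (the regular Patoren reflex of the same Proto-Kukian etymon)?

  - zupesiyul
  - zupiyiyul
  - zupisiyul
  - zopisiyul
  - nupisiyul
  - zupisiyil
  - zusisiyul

zupisiyul

Patoren: start from *zabesigul.
  rule 1 (vowel merger): zabesigul → zobesigul
  rule 2 (vowel merger): zobesigul → zubesigul
  rule 3 (unconditioned shift): zubesigul → zubesiyul
  rule 4 (vowel merger): zubesiyul → zubisiyul
  rule 5: no change — zubisiyul
  rule 6 (unconditioned shift): zubisiyul → zupisiyul
  ⇒ Patoren zupisiyul
The other candidates each miss or misapply at least one Patoren change.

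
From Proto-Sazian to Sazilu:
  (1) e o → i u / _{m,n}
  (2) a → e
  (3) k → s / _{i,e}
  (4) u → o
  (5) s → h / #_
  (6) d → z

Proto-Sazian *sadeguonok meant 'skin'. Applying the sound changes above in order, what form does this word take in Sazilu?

Sazilu: *sadeguonok
  sadeguonok → sadeguunok   [pre-nasal raising]
  sadeguunok → sedeguunok   [vowel merger]
  sedeguunok (rule 3 does not apply)
  sedeguunok → sedegoonok   [vowel merger]
  sedegoonok → hedegoonok   [debuccalisation]
  hedegoonok → hezegoonok   [unconditioned shift]
  giving Sazilu hezegoonok.

hezegoonok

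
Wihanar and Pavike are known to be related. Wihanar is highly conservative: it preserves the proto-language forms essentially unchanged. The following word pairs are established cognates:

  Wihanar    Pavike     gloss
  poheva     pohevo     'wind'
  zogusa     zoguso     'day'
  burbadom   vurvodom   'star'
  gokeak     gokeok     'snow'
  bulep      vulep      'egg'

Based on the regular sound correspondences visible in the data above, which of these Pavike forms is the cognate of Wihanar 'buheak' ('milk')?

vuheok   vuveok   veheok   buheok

burbadom ~ vurvodom, bulep ~ vulep — Wihanar b corresponds to Pavike v word-initially before a back vowel.
gokeak ~ gokeok — Wihanar a corresponds to Pavike o after a vowel, before a consonant other than r, m, n, p, b, f, v.
Applying these to Wihanar 'buheak':
  buheak → vuheak   (b→v word-initially before a back vowel)
  vuheak → vuheok   (a→o after a vowel, before a consonant other than r, m, n, p, b, f, v)
So the Pavike cognate is 'vuheok'.

vuheok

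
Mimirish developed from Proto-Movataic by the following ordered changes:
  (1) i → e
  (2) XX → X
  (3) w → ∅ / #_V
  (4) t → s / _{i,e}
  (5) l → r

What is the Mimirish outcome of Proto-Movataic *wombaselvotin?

ombaservosen

Mimirish: *wombaselvotin
  wombaselvotin → wombaselvoten   [vowel merger]
  wombaselvoten (rule 2 does not apply)
  wombaselvoten → ombaselvoten   [glide loss]
  ombaselvoten → ombaselvosen   [palatalisation]
  ombaselvosen → ombaservosen   [unconditioned shift]
  giving Mimirish ombaservosen.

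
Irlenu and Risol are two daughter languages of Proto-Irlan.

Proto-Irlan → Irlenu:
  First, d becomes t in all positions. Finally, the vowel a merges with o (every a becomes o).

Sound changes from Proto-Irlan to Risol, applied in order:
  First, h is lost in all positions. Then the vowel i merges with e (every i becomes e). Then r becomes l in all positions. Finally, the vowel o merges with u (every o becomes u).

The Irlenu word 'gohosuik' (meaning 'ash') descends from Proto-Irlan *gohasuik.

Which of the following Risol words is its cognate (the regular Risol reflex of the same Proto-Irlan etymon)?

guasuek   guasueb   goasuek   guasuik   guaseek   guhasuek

Risol: *gohasuik > goasuik > goasuek > guasuek  (by h-loss, vowel merger, vowel merger)
The other candidates each miss or misapply at least one Risol change.

guasuek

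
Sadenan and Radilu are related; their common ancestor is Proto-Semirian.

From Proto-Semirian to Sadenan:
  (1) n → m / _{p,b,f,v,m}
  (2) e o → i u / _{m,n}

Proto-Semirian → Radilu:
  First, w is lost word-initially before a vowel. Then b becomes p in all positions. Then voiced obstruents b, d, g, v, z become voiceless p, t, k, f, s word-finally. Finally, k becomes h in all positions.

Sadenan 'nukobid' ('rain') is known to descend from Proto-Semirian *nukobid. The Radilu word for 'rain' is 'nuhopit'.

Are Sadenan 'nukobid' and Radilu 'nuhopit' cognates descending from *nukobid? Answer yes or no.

Derive the expected Radilu reflex of *nukobid:
Radilu: *nukobid > nukopid > nukopit > nuhopit  (by unconditioned shift, final devoicing, unconditioned shift)
Radilu 'nuhopit' matches the regular reflex exactly, so the pair is cognate.

yes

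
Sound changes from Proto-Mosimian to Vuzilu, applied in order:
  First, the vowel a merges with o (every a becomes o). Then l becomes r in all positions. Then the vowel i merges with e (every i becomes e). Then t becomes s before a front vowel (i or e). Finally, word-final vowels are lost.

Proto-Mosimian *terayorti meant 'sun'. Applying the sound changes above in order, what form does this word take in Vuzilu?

Vuzilu: *terayorti > teroyorti > teroyorte > seroyorse > seroyors  (by vowel merger, vowel merger, palatalisation, apocope)

seroyors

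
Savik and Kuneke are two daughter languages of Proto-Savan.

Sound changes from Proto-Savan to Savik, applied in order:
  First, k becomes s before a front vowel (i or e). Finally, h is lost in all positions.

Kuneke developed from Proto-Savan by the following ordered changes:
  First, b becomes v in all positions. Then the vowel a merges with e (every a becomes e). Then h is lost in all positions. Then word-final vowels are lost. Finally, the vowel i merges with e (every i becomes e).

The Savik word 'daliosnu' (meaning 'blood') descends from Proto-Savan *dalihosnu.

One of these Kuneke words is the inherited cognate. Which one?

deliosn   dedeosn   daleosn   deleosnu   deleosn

Kuneke: start from *dalihosnu.
  rule 1: no change — dalihosnu
  rule 2 (vowel merger): dalihosnu → delihosnu
  rule 3 (h-loss): delihosnu → deliosnu
  rule 4 (apocope): deliosnu → deliosn
  rule 5 (vowel merger): deliosn → deleosn
  ⇒ Kuneke deleosn

deleosn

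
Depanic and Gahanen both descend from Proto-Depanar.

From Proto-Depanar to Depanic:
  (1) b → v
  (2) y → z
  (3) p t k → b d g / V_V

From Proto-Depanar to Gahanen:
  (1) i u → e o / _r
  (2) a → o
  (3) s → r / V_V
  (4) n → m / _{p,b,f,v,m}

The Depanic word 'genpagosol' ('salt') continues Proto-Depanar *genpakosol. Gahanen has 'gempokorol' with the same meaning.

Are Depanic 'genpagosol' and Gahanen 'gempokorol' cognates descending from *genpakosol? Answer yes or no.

Derive the expected Gahanen reflex of *genpakosol:
Gahanen: *genpakosol > genpokosol > genpokorol > gempokorol  (by vowel merger, rhotacism, nasal place assimilation)
Gahanen 'gempokorol' matches the regular reflex exactly, so the pair is cognate.

yes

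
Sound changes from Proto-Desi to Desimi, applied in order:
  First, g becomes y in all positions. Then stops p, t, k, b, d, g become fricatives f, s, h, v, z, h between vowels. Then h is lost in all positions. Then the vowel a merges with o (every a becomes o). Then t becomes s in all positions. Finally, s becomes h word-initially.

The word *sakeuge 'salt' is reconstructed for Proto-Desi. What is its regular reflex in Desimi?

hoeuye

Desimi: *sakeuge
  sakeuge → sakeuye   [unconditioned shift]
  sakeuye → saheuye   [intervocalic lenition]
  saheuye → saeuye   [h-loss]
  saeuye → soeuye   [vowel merger]
  soeuye (rule 5 does not apply)
  soeuye → hoeuye   [debuccalisation]
  giving Desimi hoeuye.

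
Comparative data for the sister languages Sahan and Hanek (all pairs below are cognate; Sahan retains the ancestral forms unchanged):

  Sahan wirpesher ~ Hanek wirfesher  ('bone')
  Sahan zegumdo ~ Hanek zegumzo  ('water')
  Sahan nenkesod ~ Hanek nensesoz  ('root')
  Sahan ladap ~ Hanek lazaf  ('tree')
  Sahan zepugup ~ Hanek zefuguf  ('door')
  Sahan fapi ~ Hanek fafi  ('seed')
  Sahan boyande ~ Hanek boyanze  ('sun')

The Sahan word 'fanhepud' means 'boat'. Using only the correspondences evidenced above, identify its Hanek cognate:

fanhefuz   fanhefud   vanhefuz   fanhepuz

fanhefuz

zepugup ~ zefuguf — Sahan p corresponds to Hanek f between vowels (before a back vowel).
nenkesod ~ nensesoz — Sahan d corresponds to Hanek z word-finally.
Applying these to Sahan 'fanhepud':
  fanhepud → fanhefud   (p→f between vowels (before a back vowel))
  fanhefud → fanhefuz   (d→z word-finally)
So the Hanek cognate is 'fanhefuz'.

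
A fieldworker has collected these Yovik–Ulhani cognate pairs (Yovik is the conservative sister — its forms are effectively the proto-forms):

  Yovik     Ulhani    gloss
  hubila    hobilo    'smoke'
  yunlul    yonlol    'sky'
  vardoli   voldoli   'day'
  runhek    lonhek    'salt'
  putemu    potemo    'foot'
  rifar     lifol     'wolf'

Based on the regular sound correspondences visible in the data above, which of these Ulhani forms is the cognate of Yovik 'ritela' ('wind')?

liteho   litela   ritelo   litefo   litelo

litelo

rifar ~ lifol — Yovik r corresponds to Ulhani l word-initially before a front vowel.
hubila ~ hobilo — Yovik a corresponds to Ulhani o word-finally.
Applying these to Yovik 'ritela':
  ritela → litela   (r→l word-initially before a front vowel)
  litela → litelo   (a→o word-finally)
So the Ulhani cognate is 'litelo'.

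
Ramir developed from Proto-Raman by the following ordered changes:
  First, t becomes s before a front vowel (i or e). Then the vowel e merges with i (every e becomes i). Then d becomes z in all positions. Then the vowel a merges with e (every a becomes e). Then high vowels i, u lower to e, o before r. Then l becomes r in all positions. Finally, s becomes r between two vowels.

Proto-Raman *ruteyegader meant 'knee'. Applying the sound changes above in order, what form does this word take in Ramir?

Ramir: start from *ruteyegader.
  rule 1 (palatalisation): ruteyegader → ruseyegader
  rule 2 (vowel merger): ruseyegader → rusiyigadir
  rule 3 (unconditioned shift): rusiyigadir → rusiyigazir
  rule 4 (vowel merger): rusiyigazir → rusiyigezir
  rule 5 (pre-rhotic lowering): rusiyigezir → rusiyigezer
  rule 6: no change — rusiyigezer
  rule 7 (rhotacism): rusiyigezer → ruriyigezer
  ⇒ Ramir ruriyigezer

ruriyigezer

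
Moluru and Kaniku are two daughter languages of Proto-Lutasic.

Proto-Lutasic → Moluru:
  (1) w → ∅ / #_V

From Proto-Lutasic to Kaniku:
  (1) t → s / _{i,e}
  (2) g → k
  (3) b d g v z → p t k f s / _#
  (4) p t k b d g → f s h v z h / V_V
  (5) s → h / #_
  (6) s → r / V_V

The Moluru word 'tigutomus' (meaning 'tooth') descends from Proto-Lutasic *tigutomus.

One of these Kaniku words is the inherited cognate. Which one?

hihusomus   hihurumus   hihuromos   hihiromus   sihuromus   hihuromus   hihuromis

hihuromus

Kaniku: *tigutomus
  tigutomus → sigutomus   [palatalisation]
  sigutomus → sikutomus   [unconditioned shift]
  sikutomus (rule 3 does not apply)
  sikutomus → sihusomus   [intervocalic lenition]
  sihusomus → hihusomus   [debuccalisation]
  hihusomus → hihuromus   [rhotacism]
  giving Kaniku hihuromus.
The other candidates each miss or misapply at least one Kaniku change.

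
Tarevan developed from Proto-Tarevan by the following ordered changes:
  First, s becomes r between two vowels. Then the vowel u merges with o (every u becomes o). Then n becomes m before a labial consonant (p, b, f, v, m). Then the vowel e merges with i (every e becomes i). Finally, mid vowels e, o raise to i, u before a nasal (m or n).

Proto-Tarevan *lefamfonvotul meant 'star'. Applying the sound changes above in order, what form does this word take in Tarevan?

Tarevan: *lefamfonvotul > lefamfonvotol > lefamfomvotol > lifamfomvotol > lifamfumvotol  (by vowel merger, nasal place assimilation, vowel merger, pre-nasal raising)

lifamfumvotol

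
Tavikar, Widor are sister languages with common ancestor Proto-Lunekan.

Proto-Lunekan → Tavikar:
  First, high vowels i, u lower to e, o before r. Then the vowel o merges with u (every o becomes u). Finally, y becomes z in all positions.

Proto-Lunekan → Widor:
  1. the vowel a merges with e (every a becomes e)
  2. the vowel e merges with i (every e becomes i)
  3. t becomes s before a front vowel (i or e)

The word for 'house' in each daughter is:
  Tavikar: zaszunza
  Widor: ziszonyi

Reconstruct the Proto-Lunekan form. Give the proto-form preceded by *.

*zaszonya

Position 8: Tavikar has a, Widor has i. Tavikar preserves a here (none of its changes turn any other segment into a), so the proto-segment is *a.
Position 5: Tavikar has u, Widor has o. Widor preserves o here (none of its changes turn any other segment into o), so the proto-segment is *o.
Position 7: Tavikar has z, Widor has y. Widor preserves y here (none of its changes turn any other segment into y), so the proto-segment is *y.
Verify the candidate proto-form against each daughter:
Tavikar: *zaszonya > zaszunya > zaszunza  (by vowel merger, unconditioned shift)
Widor: start from *zaszonya.
  rule 1 (vowel merger): zaszonya → zeszonye
  rule 2 (vowel merger): zeszonye → ziszonyi
  rule 3: no change — ziszonyi
  ⇒ Widor ziszonyi
Only *zaszonya yields all of Tavikar zaszunza, Widor ziszonyi.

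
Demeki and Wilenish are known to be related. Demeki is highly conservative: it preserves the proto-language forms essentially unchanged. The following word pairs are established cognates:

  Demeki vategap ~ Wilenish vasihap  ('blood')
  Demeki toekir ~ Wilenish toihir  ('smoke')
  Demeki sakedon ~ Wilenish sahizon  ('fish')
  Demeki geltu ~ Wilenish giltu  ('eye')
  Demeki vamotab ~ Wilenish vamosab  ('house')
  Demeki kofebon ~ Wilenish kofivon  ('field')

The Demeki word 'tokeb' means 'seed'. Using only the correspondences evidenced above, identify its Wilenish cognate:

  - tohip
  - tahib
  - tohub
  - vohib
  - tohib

tohib

sakedon ~ sahizon — Demeki k corresponds to Wilenish h between vowels (before a front vowel).
kofebon ~ kofivon — Demeki e corresponds to Wilenish i after a consonant, before a labial obstruent.
Applying these to Demeki 'tokeb':
  tokeb → toheb   (k→h between vowels (before a front vowel))
  toheb → tohib   (e→i after a consonant, before a labial obstruent)
So the Wilenish cognate is 'tohib'.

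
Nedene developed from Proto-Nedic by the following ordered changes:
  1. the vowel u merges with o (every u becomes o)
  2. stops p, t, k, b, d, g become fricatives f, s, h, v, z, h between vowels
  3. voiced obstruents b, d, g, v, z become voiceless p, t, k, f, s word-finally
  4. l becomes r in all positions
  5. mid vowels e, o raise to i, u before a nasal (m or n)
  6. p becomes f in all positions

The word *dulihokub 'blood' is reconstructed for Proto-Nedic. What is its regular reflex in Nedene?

dorihohof

Nedene: *dulihokub > dolihokob > dolihohob > dolihohop > dorihohop > dorihohof  (by vowel merger, intervocalic lenition, final devoicing, unconditioned shift, unconditioned shift)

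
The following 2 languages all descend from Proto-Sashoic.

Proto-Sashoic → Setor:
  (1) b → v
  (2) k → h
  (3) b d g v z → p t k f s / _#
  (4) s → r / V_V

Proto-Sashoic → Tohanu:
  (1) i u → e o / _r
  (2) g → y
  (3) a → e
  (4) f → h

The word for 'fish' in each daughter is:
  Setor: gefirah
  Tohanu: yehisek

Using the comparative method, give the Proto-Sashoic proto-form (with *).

*gefisak

Position 1: Setor has g, Tohanu has y. Setor preserves g here (none of its changes turn any other segment into g), so the proto-segment is *g.
Position 6: Setor has a, Tohanu has e. Setor preserves a here (none of its changes turn any other segment into a), so the proto-segment is *a.
Position 7: Setor has h, Tohanu has k. Tohanu preserves k here (none of its changes turn any other segment into k), so the proto-segment is *k.
Verify the candidate proto-form against each daughter:
Setor: *gefisak
  gefisak (rule 1 does not apply)
  gefisak → gefisah   [unconditioned shift]
  gefisah (rule 3 does not apply)
  gefisah → gefirah   [rhotacism]
  giving Setor gefirah.
Tohanu: start from *gefisak.
  rule 1: no change — gefisak
  rule 2 (unconditioned shift): gefisak → yefisak
  rule 3 (vowel merger): yefisak → yefisek
  rule 4 (unconditioned shift): yefisek → yehisek
  ⇒ Tohanu yehisek
*gefisak is the unique common source.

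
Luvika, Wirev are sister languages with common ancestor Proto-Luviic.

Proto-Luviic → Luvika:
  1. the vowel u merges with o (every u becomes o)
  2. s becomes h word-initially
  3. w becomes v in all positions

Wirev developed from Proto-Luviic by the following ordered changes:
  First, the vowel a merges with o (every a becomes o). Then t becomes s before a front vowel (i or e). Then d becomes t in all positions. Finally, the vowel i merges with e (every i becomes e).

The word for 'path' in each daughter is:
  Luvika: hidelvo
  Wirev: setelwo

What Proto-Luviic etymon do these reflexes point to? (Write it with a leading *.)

Position 6: Luvika has v, Wirev has w. Wirev preserves w here (none of its changes turn any other segment into w), so the proto-segment is *w.
Position 3: Luvika has d, Wirev has t. Luvika preserves d here (none of its changes turn any other segment into d), so the proto-segment is *d.
Position 1: Luvika has h, Wirev has s. Taking the neighbouring segments as reconstructed: Luvika h could go back to *s or *h; Wirev s could go back to *t or *s — the one source consistent with every daughter is *s.
This points to *sidelwo. Verify forward in each daughter:
Luvika: start from *sidelwo.
  rule 1: no change — sidelwo
  rule 2 (debuccalisation): sidelwo → hidelwo
  rule 3 (unconditioned shift): hidelwo → hidelvo
  ⇒ Luvika hidelvo
Wirev: start from *sidelwo.
  rule 1: no change — sidelwo
  rule 2: no change — sidelwo
  rule 3 (unconditioned shift): sidelwo → sitelwo
  rule 4 (vowel merger): sitelwo → setelwo
  ⇒ Wirev setelwo
No other proto-form is consistent with every reflex, so the reconstruction is *sidelwo.

*sidelwo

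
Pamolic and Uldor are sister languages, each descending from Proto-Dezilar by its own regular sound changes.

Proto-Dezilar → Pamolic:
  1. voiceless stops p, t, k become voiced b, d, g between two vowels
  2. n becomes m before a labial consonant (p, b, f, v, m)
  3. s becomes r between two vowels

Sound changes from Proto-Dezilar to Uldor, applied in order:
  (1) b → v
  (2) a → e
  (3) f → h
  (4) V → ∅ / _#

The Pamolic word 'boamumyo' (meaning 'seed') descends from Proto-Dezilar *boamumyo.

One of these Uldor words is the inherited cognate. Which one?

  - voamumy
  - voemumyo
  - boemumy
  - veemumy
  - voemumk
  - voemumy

Uldor: *boamumyo > voamumyo > voemumyo > voemumy  (by unconditioned shift, vowel merger, apocope)
The other candidates each miss or misapply at least one Uldor change.

voemumy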